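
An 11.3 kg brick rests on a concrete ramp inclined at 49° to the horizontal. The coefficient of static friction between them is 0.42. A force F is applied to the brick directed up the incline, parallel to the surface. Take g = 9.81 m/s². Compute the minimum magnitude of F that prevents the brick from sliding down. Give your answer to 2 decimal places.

The normal force is N = mg cos 49° = 72.726 N. With F at its minimum the brick is on the verge of sliding down, so static friction is at its maximum μ_s N = 0.42 × 72.726 = 30.545 N and acts up the slope.
Equilibrium along the incline: F + μ_s N = mg sin 49°, so F = 83.662 − 30.545 = 53.117 N.

53.12 N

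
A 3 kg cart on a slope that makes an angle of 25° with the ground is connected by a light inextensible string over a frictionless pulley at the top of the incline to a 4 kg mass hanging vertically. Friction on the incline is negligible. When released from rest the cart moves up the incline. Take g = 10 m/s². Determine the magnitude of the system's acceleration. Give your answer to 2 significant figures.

3.9 m/s²

For the cart on the incline: the weight component along the slope is m₁g sin 25° = 3 × 10 × 0.4226 = 12.678 N and the normal force is N = m₁g cos 25° = 27.189 N.
Newton's second law for the cart (up-slope positive): T − 12.678 = 3 a. For the hanging mass (downward positive): 4 × 10 − T = 4 a.
Adding the two equations eliminates T: 27.322 = 7 a, so a = 3.9031 m/s².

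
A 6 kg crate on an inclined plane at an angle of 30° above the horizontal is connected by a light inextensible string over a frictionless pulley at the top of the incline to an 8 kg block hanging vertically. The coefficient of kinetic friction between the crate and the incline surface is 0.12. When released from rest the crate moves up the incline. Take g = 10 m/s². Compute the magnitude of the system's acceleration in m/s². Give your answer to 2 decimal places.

3.13 m/s²

For the crate on the incline: the weight component along the slope is m₁g sin 30° = 6 × 10 × 0.5000 = 30.000 N and the normal force is N = m₁g cos 30° = 51.962 N.
Kinetic friction opposes the crate's motion up the incline: f = μN = 0.12 × 51.962 = 6.235 N acting down the slope.
Newton's second law for the crate (up-slope positive): T − 30.000 − 6.235 = 6 a. For the hanging block (downward positive): 8 × 10 − T = 8 a.
Adding the two equations eliminates T: 43.765 = 14 a, so a = 3.1261 m/s².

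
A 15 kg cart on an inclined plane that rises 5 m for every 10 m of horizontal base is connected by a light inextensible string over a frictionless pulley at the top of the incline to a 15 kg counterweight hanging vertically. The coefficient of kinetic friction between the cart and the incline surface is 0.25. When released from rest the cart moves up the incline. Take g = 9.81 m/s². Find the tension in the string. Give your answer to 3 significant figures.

For the cart on the incline: the weight component along the slope is m₁g sin 26.57° = 15 × 9.81 × 0.4472 = 65.805 N and the normal force is N = m₁g cos 26.57° = 131.615 N.
Kinetic friction opposes the cart's motion up the incline: f = μN = 0.25 × 131.615 = 32.904 N acting down the slope.
Newton's second law for the cart (up-slope positive): T − 65.805 − 32.904 = 15 a. For the hanging counterweight (downward positive): 15 × 9.81 − T = 15 a.
Adding the two equations eliminates T: 48.441 = 30 a, so a = 1.6147 m/s².
Then from the hanging counterweight's equation, T = 15 × (9.81 − 1.6147) = 122.929 N.

123 N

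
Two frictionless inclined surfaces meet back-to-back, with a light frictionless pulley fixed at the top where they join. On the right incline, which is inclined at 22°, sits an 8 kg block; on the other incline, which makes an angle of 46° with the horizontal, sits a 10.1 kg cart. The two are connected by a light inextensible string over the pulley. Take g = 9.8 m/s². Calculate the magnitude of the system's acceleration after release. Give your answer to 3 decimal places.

2.311 m/s²

Resolve each weight along its own incline: the 8 kg mass has component 8 × 9.8 × sin 22° = 29.369 N down its slope, and the 10.1 kg mass has 10.1 × 9.8 × sin 46° = 71.200 N down its slope.
The 10.1 kg side's 71.200 N exceeds the other side's 29.369 N, so that mass slides down and the 8 kg mass slides up. Taking that direction as positive, Newton's second law for the whole system gives 71.200 − 29.369 = (8 + 10.1) a, so a = 41.831 / 18.1 = 2.3111 m/s².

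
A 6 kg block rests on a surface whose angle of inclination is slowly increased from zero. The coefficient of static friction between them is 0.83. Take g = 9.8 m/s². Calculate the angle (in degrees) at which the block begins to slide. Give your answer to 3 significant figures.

39.7°

At the threshold of sliding, static friction is at its maximum μ_s N and exactly balances the weight component along the incline: mg sin θ = μ_s mg cos θ.
Hence tan θ = μ_s = 0.83, so θ = arctan(0.83) = 39.6927°.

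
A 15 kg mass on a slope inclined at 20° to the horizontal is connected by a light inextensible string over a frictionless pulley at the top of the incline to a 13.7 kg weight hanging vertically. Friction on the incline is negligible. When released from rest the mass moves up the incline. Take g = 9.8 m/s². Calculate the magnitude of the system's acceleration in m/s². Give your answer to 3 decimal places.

For the mass on the incline: the weight component along the slope is m₁g sin 20° = 15 × 9.8 × 0.3420 = 50.274 N and the normal force is N = m₁g cos 20° = 138.135 N.
Newton's second law for the mass (up-slope positive): T − 50.274 = 15 a. For the hanging weight (downward positive): 13.7 × 9.8 − T = 13.7 a.
Adding the two equations eliminates T: 83.986 = 28.7 a, so a = 2.9263 m/s².

2.926 m/s²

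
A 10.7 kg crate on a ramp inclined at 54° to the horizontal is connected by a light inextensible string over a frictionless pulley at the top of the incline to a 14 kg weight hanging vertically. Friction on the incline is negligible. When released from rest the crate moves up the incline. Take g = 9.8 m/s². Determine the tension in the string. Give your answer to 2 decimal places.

For the crate on the incline: the weight component along the slope is m₁g sin 54° = 10.7 × 9.8 × 0.8090 = 84.832 N and the normal force is N = m₁g cos 54° = 61.635 N.
Newton's second law for the crate (up-slope positive): T − 84.832 = 10.7 a. For the hanging weight (downward positive): 14 × 9.8 − T = 14 a.
Adding the two equations eliminates T: 52.368 = 24.7 a, so a = 2.1202 m/s².
Then from the hanging weight's equation, T = 14 × (9.8 − 2.1202) = 107.517 N.

107.52 N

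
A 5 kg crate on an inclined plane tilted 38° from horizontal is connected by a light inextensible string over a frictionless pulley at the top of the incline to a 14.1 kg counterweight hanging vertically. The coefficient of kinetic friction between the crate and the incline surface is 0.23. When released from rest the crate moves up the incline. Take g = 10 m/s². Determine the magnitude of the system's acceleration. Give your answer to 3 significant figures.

For the crate on the incline: the weight component along the slope is m₁g sin 38° = 5 × 10 × 0.6157 = 30.785 N and the normal force is N = m₁g cos 38° = 39.401 N.
Kinetic friction opposes the crate's motion up the incline: f = μN = 0.23 × 39.401 = 9.062 N acting down the slope.
Newton's second law for the crate (up-slope positive): T − 30.785 − 9.062 = 5 a. For the hanging counterweight (downward positive): 14.1 × 10 − T = 14.1 a.
Adding the two equations eliminates T: 101.153 = 19.1 a, so a = 5.2960 m/s².

5.30 m/s²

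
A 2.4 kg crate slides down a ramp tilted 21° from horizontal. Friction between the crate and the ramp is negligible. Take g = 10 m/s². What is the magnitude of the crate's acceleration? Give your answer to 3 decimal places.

3.584 m/s²

Resolving the weight along the incline: the component pulling the crate down the slope is mg sin 21° = 2.4 × 10 × 0.3584 = 8.602 N, and the normal force is N = mg cos 21° = 2.4 × 10 × 0.9336 = 22.406 N.
With no friction the net force along the incline is 8.602 N, so a = g sin 21° = 8.602 / 2.4 = 3.5842 m/s².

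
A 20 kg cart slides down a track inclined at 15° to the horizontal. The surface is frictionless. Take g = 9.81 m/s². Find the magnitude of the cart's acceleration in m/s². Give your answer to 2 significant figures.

Resolving the weight along the incline: the component pulling the cart down the slope is mg sin 15° = 20 × 9.81 × 0.2588 = 50.777 N, and the normal force is N = mg cos 15° = 20 × 9.81 × 0.9659 = 189.510 N.
With no friction the net force along the incline is 50.777 N, so a = g sin 15° = 50.777 / 20 = 2.5389 m/s².

2.5 m/s²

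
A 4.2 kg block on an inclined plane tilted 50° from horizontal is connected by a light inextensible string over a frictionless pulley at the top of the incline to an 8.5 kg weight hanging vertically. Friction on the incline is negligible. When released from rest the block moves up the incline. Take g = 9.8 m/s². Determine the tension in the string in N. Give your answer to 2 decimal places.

48.65 N

For the block on the incline: the weight component along the slope is m₁g sin 50° = 4.2 × 9.8 × 0.7660 = 31.529 N and the normal force is N = m₁g cos 50° = 26.457 N.
Newton's second law for the block (up-slope positive): T − 31.529 = 4.2 a. For the hanging weight (downward positive): 8.5 × 9.8 − T = 8.5 a.
Adding the two equations eliminates T: 51.771 = 12.7 a, so a = 4.0765 m/s².
Then from the hanging weight's equation, T = 8.5 × (9.8 − 4.0765) = 48.650 N.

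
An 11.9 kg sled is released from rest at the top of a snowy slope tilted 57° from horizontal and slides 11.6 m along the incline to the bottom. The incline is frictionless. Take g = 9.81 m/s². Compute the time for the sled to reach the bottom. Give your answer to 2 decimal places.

The weight component along the incline is mg sin 57° = 97.906 N and the normal force is N = mg cos 57° = 63.581 N.
With no friction, a = g sin 57° = 8.2274 m/s².
Starting from rest, L = ½at², so t = √(2L/a) = √(2 × 11.6 / 8.2274) = 1.6792 s.

1.68 s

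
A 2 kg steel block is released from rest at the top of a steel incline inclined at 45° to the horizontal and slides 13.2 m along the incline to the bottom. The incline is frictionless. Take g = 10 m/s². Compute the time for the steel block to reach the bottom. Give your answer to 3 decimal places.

1.932 s

The weight component along the incline is mg sin 45° = 14.142 N and the normal force is N = mg cos 45° = 14.142 N.
With no friction, a = g sin 45° = 7.0711 m/s².
Starting from rest, L = ½at², so t = √(2L/a) = √(2 × 13.2 / 7.0711) = 1.9322 s.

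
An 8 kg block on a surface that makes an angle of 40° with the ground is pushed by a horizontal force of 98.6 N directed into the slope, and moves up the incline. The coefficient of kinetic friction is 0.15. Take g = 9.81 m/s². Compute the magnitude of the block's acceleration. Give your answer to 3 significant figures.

The horizontal push has components F cos 40° = 98.6 × 0.7660 = 75.528 N up the incline and F sin 40° = 98.6 × 0.6428 = 63.380 N pressing into the surface.
The normal force is therefore N = mg cos 40° + F sin 40° = 60.116 + 63.380 = 123.496 N, and kinetic friction down the slope is μN = 0.15 × 123.496 = 18.524 N.
Along the incline: F cos 40° − mg sin 40° − μN = ma, so 75.528 − 50.447 − 18.524 = 8 a, giving a = 0.8196 m/s².

0.820 m/s²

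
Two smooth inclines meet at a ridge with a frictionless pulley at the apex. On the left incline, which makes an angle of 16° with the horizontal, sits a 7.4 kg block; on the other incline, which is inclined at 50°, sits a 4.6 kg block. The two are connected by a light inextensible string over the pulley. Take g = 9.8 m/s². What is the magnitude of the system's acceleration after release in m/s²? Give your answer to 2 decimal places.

1.21 m/s²

Resolve each weight along its own incline: the 7.4 kg mass has component 7.4 × 9.8 × sin 16° = 19.989 N down its slope, and the 4.6 kg mass has 4.6 × 9.8 × sin 50° = 34.533 N down its slope.
The 4.6 kg side's 34.533 N exceeds the other side's 19.989 N, so that mass slides down and the 7.4 kg mass slides up. Taking that direction as positive, Newton's second law for the whole system gives 34.533 − 19.989 = (7.4 + 4.6) a, so a = 14.544 / 12 = 1.2120 m/s².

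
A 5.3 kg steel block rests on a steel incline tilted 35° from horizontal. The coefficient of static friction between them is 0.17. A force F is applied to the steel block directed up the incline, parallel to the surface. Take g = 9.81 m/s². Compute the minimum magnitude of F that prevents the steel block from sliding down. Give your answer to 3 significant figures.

The normal force is N = mg cos 35° = 42.590 N. With F at its minimum the steel block is on the verge of sliding down, so static friction is at its maximum μ_s N = 0.17 × 42.590 = 7.240 N and acts up the slope.
Equilibrium along the incline: F + μ_s N = mg sin 35°, so F = 29.822 − 7.240 = 22.582 N.

22.6 N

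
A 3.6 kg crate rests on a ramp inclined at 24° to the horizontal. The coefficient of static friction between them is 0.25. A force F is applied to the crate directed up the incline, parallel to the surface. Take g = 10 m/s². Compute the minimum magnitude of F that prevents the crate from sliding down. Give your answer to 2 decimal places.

The normal force is N = mg cos 24° = 32.888 N. With F at its minimum the crate is on the verge of sliding down, so static friction is at its maximum μ_s N = 0.25 × 32.888 = 8.222 N and acts up the slope.
Equilibrium along the incline: F + μ_s N = mg sin 24°, so F = 14.643 − 8.222 = 6.421 N.

6.42 N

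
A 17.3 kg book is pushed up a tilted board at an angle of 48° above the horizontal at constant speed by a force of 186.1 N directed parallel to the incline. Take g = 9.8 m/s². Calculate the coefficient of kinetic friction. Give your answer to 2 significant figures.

At constant speed ΣF = 0 along the incline. The applied 186.1 N acts up the slope; the weight component mg sin 48° = 125.993 N and kinetic friction μN both act down the slope.
So 186.1 = 125.993 + μ × 113.444, giving μ = (186.1 − 125.993) / 113.444 = 0.5298.

0.53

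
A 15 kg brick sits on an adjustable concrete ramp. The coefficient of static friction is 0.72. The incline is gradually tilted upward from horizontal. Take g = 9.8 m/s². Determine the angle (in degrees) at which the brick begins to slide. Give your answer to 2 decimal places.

At the threshold of sliding, static friction is at its maximum μ_s N and exactly balances the weight component along the incline: mg sin θ = μ_s mg cos θ.
Hence tan θ = μ_s = 0.72, so θ = arctan(0.72) = 35.7539°.

35.75°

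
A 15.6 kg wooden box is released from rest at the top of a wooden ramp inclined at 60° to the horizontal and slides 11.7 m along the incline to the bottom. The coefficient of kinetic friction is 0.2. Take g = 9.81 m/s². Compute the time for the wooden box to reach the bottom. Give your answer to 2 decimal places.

1.76 s

The weight component along the incline is mg sin 60° = 132.533 N and the normal force is N = mg cos 60° = 76.518 N.
Friction up the slope is f = μN = 0.2 × 76.518 = 15.304 N, so the net downslope force is 132.533 − 15.304 = 117.229 N and a = 117.229 / 15.6 = 7.5147 m/s².
Starting from rest, L = ½at², so t = √(2L/a) = √(2 × 11.7 / 7.5147) = 1.7646 s.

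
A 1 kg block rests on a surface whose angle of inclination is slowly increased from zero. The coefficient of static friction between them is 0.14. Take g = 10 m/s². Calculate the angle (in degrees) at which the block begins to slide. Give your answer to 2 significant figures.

8.0°

At the threshold of sliding, static friction is at its maximum μ_s N and exactly balances the weight component along the incline: mg sin θ = μ_s mg cos θ.
Hence tan θ = μ_s = 0.14, so θ = arctan(0.14) = 7.9696°.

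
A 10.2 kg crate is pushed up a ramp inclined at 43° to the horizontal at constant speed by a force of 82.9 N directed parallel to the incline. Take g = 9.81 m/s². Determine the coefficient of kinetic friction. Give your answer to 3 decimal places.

At constant speed ΣF = 0 along the incline. The applied 82.9 N acts up the slope; the weight component mg sin 43° = 68.242 N and kinetic friction μN both act down the slope.
So 82.9 = 68.242 + μ × 73.181, giving μ = (82.9 − 68.242) / 73.181 = 0.2003.

0.200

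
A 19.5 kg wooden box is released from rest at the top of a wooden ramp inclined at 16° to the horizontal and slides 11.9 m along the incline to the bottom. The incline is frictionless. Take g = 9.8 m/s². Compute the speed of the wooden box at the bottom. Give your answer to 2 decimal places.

8.02 m/s

The weight component along the incline is mg sin 16° = 52.674 N and the normal force is N = mg cos 16° = 183.697 N.
With no friction, a = g sin 16° = 2.7012 m/s².
Starting from rest over a distance of 11.9 m, v² = 2aL = 2 × 2.7012 × 11.9 = 64.2886, so v = 8.0180 m/s.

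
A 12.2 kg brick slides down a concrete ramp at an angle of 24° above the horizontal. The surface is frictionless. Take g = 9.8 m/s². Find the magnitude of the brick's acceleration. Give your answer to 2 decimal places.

Resolving the weight along the incline: the component pulling the brick down the slope is mg sin 24° = 12.2 × 9.8 × 0.4067 = 48.625 N, and the normal force is N = mg cos 24° = 12.2 × 9.8 × 0.9135 = 109.218 N.
With no friction the net force along the incline is 48.625 N, so a = g sin 24° = 48.625 / 12.2 = 3.9857 m/s².

3.99 m/s²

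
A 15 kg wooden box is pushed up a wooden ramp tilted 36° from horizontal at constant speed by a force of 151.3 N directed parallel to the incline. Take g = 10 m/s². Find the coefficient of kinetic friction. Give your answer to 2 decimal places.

0.52

At constant speed ΣF = 0 along the incline. The applied 151.3 N acts up the slope; the weight component mg sin 36° = 88.168 N and kinetic friction μN both act down the slope.
So 151.3 = 88.168 + μ × 121.353, giving μ = (151.3 − 88.168) / 121.353 = 0.5202.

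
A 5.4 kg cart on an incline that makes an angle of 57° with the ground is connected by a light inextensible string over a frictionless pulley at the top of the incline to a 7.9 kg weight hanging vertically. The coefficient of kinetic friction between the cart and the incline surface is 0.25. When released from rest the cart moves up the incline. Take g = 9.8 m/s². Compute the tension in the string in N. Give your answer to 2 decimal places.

For the cart on the incline: the weight component along the slope is m₁g sin 57° = 5.4 × 9.8 × 0.8387 = 44.384 N and the normal force is N = m₁g cos 57° = 28.822 N.
Kinetic friction opposes the cart's motion up the incline: f = μN = 0.25 × 28.822 = 7.205 N acting down the slope.
Newton's second law for the cart (up-slope positive): T − 44.384 − 7.205 = 5.4 a. For the hanging weight (downward positive): 7.9 × 9.8 − T = 7.9 a.
Adding the two equations eliminates T: 25.831 = 13.3 a, so a = 1.9422 m/s².
Then from the hanging weight's equation, T = 7.9 × (9.8 − 1.9422) = 62.077 N.

62.08 N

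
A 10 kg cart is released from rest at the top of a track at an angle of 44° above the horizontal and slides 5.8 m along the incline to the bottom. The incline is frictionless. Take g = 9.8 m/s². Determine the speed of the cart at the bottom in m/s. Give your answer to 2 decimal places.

The weight component along the incline is mg sin 44° = 68.077 N and the normal force is N = mg cos 44° = 70.495 N.
With no friction, a = g sin 44° = 6.8077 m/s².
Starting from rest over a distance of 5.8 m, v² = 2aL = 2 × 6.8077 × 5.8 = 78.9693, so v = 8.8865 m/s.

8.89 m/s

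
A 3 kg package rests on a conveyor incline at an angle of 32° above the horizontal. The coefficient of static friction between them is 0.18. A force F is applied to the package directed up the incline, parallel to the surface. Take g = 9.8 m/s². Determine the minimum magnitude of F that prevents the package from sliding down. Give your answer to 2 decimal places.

The normal force is N = mg cos 32° = 24.933 N. With F at its minimum the package is on the verge of sliding down, so static friction is at its maximum μ_s N = 0.18 × 24.933 = 4.488 N and acts up the slope.
Equilibrium along the incline: F + μ_s N = mg sin 32°, so F = 15.580 − 4.488 = 11.092 N.

11.09 N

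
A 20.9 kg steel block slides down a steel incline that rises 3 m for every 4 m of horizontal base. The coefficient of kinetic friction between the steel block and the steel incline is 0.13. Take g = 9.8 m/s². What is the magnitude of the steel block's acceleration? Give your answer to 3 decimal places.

4.861 m/s²

Resolving the weight along the incline: the component pulling the steel block down the slope is mg sin 36.87° = 20.9 × 9.8 × 0.6000 = 122.892 N, and the normal force is N = mg cos 36.87° = 20.9 × 9.8 × 0.8000 = 163.856 N.
Kinetic friction acts up the slope with magnitude f = μN = 0.13 × 163.856 = 21.301 N.
Net force along the incline is 122.892 − 21.301 = 101.591 N, so a = 101.591 / 20.9 = 4.8608 m/s².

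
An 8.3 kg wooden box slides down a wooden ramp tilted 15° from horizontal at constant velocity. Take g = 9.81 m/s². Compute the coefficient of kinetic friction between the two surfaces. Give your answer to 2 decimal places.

0.27

At constant velocity the net force along the incline is zero: mg sin 15° = μ mg cos 15°.
So μ = tan 15° = 0.2588 / 0.9659 = 0.2679.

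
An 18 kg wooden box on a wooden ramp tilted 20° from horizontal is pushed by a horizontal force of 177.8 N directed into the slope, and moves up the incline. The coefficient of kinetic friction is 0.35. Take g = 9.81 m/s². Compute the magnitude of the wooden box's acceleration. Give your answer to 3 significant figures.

The horizontal push has components F cos 20° = 177.8 × 0.9397 = 167.079 N up the incline and F sin 20° = 177.8 × 0.3420 = 60.808 N pressing into the surface.
The normal force is therefore N = mg cos 20° + F sin 20° = 165.932 + 60.808 = 226.740 N, and kinetic friction down the slope is μN = 0.35 × 226.740 = 79.359 N.
Along the incline: F cos 20° − mg sin 20° − μN = ma, so 167.079 − 60.390 − 79.359 = 18 a, giving a = 1.5183 m/s².

1.52 m/s²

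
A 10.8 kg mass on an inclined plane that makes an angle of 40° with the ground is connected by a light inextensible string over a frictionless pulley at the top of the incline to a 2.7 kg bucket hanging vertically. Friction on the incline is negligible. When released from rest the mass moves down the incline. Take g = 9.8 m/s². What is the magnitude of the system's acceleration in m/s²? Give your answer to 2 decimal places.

3.08 m/s²

For the mass on the incline: the weight component along the slope is m₁g sin 40° = 10.8 × 9.8 × 0.6428 = 68.034 N and the normal force is N = m₁g cos 40° = 81.078 N.
Newton's second law for the mass (down-slope positive): 68.034 − T = 10.8 a. For the hanging bucket (upward positive): T − 2.7 × 9.8 = 2.7 a.
Adding the two equations eliminates T: 41.574 = 13.5 a, so a = 3.0796 m/s².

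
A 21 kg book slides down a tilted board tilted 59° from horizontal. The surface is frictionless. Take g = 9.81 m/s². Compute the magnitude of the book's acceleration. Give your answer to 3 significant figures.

8.41 m/s²

Resolving the weight along the incline: the component pulling the book down the slope is mg sin 59° = 21 × 9.81 × 0.8572 = 176.592 N, and the normal force is N = mg cos 59° = 21 × 9.81 × 0.5150 = 106.095 N.
With no friction the net force along the incline is 176.592 N, so a = g sin 59° = 176.592 / 21 = 8.4091 m/s².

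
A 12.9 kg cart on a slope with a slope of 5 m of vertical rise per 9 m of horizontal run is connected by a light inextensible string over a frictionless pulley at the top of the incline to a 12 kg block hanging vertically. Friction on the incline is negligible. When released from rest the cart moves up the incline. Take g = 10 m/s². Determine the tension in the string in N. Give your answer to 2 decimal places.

For the cart on the incline: the weight component along the slope is m₁g sin 29.05° = 12.9 × 10 × 0.4856 = 62.642 N and the normal force is N = m₁g cos 29.05° = 112.766 N.
Newton's second law for the cart (up-slope positive): T − 62.642 = 12.9 a. For the hanging block (downward positive): 12 × 10 − T = 12 a.
Adding the two equations eliminates T: 57.358 = 24.9 a, so a = 2.3035 m/s².
Then from the hanging block's equation, T = 12 × (10 − 2.3035) = 92.358 N.

92.36 N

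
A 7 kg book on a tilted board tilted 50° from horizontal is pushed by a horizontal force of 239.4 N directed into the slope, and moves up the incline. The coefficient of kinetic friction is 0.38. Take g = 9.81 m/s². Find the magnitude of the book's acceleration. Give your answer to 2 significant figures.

The horizontal push has components F cos 50° = 239.4 × 0.6428 = 153.886 N up the incline and F sin 50° = 239.4 × 0.7660 = 183.380 N pressing into the surface.
The normal force is therefore N = mg cos 50° + F sin 50° = 44.141 + 183.380 = 227.521 N, and kinetic friction down the slope is μN = 0.38 × 227.521 = 86.458 N.
Along the incline: F cos 50° − mg sin 50° − μN = ma, so 153.886 − 52.601 − 86.458 = 7 a, giving a = 2.1181 m/s².

2.1 m/s²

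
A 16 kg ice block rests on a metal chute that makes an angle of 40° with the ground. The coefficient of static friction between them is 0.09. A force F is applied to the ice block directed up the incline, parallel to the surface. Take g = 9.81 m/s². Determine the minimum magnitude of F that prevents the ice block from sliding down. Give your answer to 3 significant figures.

The normal force is N = mg cos 40° = 120.238 N. With F at its minimum the ice block is on the verge of sliding down, so static friction is at its maximum μ_s N = 0.09 × 120.238 = 10.821 N and acts up the slope.
Equilibrium along the incline: F + μ_s N = mg sin 40°, so F = 100.892 − 10.821 = 90.071 N.

90.1 N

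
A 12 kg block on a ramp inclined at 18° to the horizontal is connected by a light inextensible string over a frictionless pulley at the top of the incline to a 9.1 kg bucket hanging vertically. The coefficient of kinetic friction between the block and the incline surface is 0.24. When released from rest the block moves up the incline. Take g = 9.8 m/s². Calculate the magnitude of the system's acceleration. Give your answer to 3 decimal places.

1.232 m/s²

For the block on the incline: the weight component along the slope is m₁g sin 18° = 12 × 9.8 × 0.3090 = 36.338 N and the normal force is N = m₁g cos 18° = 111.844 N.
Kinetic friction opposes the block's motion up the incline: f = μN = 0.24 × 111.844 = 26.843 N acting down the slope.
Newton's second law for the block (up-slope positive): T − 36.338 − 26.843 = 12 a. For the hanging bucket (downward positive): 9.1 × 9.8 − T = 9.1 a.
Adding the two equations eliminates T: 25.999 = 21.1 a, so a = 1.2322 m/s².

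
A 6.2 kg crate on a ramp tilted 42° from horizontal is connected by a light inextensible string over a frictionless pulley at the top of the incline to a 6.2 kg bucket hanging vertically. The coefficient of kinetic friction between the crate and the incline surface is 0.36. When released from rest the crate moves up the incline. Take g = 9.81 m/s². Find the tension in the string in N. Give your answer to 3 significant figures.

58.9 N

For the crate on the incline: the weight component along the slope is m₁g sin 42° = 6.2 × 9.81 × 0.6691 = 40.696 N and the normal force is N = m₁g cos 42° = 45.200 N.
Kinetic friction opposes the crate's motion up the incline: f = μN = 0.36 × 45.200 = 16.272 N acting down the slope.
Newton's second law for the crate (up-slope positive): T − 40.696 − 16.272 = 6.2 a. For the hanging bucket (downward positive): 6.2 × 9.81 − T = 6.2 a.
Adding the two equations eliminates T: 3.854 = 12.4 a, so a = 0.3108 m/s².
Then from the hanging bucket's equation, T = 6.2 × (9.81 − 0.3108) = 58.895 N.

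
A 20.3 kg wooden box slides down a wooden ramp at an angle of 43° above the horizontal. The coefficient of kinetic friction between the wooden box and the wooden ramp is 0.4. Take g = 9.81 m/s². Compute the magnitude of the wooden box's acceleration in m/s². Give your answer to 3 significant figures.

3.82 m/s²

Resolving the weight along the incline: the component pulling the wooden box down the slope is mg sin 43° = 20.3 × 9.81 × 0.6820 = 135.816 N, and the normal force is N = mg cos 43° = 20.3 × 9.81 × 0.7314 = 145.653 N.
Kinetic friction acts up the slope with magnitude f = μN = 0.4 × 145.653 = 58.261 N.
Net force along the incline is 135.816 − 58.261 = 77.555 N, so a = 77.555 / 20.3 = 3.8204 m/s².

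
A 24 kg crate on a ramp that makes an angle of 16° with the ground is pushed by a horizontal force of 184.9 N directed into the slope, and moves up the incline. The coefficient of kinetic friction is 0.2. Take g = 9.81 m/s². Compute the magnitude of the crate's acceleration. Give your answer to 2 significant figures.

2.4 m/s²

The horizontal push has components F cos 16° = 184.9 × 0.9613 = 177.744 N up the incline and F sin 16° = 184.9 × 0.2756 = 50.958 N pressing into the surface.
The normal force is therefore N = mg cos 16° + F sin 16° = 226.328 + 50.958 = 277.286 N, and kinetic friction down the slope is μN = 0.2 × 277.286 = 55.457 N.
Along the incline: F cos 16° − mg sin 16° − μN = ma, so 177.744 − 64.887 − 55.457 = 24 a, giving a = 2.3917 m/s².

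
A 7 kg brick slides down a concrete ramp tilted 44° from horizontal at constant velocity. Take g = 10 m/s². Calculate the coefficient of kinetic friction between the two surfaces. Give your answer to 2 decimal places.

At constant velocity the net force along the incline is zero: mg sin 44° = μ mg cos 44°.
So μ = tan 44° = 0.6947 / 0.7193 = 0.9658.

0.97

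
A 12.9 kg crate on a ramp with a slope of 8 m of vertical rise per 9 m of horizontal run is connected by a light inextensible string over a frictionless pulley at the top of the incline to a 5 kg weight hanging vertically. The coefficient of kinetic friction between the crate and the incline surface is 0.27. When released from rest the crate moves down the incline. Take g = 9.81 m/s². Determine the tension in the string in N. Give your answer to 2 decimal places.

For the crate on the incline: the weight component along the slope is m₁g sin 41.63° = 12.9 × 9.81 × 0.6644 = 84.079 N and the normal force is N = m₁g cos 41.63° = 94.584 N.
Kinetic friction opposes the crate's motion down the incline: f = μN = 0.27 × 94.584 = 25.538 N acting up the slope.
Newton's second law for the crate (down-slope positive): 84.079 − 25.538 − T = 12.9 a. For the hanging weight (upward positive): T − 5 × 9.81 = 5 a.
Adding the two equations eliminates T: 9.491 = 17.9 a, so a = 0.5302 m/s².
Then from the hanging weight's equation, T = 5 × (9.81 + 0.5302) = 51.701 N.

51.70 N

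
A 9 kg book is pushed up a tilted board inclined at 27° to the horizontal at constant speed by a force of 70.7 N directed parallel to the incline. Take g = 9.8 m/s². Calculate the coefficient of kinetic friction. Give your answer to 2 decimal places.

At constant speed ΣF = 0 along the incline. The applied 70.7 N acts up the slope; the weight component mg sin 27° = 40.042 N and kinetic friction μN both act down the slope.
So 70.7 = 40.042 + μ × 78.587, giving μ = (70.7 − 40.042) / 78.587 = 0.3901.

0.39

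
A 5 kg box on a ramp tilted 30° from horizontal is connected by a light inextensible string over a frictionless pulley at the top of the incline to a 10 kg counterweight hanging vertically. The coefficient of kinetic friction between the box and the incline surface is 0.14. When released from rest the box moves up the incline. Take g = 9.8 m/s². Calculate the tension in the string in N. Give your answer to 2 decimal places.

52.96 N

For the box on the incline: the weight component along the slope is m₁g sin 30° = 5 × 9.8 × 0.5000 = 24.500 N and the normal force is N = m₁g cos 30° = 42.435 N.
Kinetic friction opposes the box's motion up the incline: f = μN = 0.14 × 42.435 = 5.941 N acting down the slope.
Newton's second law for the box (up-slope positive): T − 24.500 − 5.941 = 5 a. For the hanging counterweight (downward positive): 10 × 9.8 − T = 10 a.
Adding the two equations eliminates T: 67.559 = 15 a, so a = 4.5039 m/s².
Then from the hanging counterweight's equation, T = 10 × (9.8 − 4.5039) = 52.961 N.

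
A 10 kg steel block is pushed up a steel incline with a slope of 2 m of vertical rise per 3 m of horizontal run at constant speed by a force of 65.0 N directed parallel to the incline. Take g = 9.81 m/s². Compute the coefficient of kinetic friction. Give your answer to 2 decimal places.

At constant speed ΣF = 0 along the incline. The applied 65.0 N acts up the slope; the weight component mg sin 33.69° = 54.416 N and kinetic friction μN both act down the slope.
So 65.0 = 54.416 + μ × 81.624, giving μ = (65.0 − 54.416) / 81.624 = 0.1297.

0.13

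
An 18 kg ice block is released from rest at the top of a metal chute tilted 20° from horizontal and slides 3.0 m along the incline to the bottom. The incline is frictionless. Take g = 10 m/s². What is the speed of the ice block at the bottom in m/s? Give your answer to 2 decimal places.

The weight component along the incline is mg sin 20° = 61.564 N and the normal force is N = mg cos 20° = 169.145 N.
With no friction, a = g sin 20° = 3.4202 m/s².
Starting from rest over a distance of 3.0 m, v² = 2aL = 2 × 3.4202 × 3.0 = 20.5212, so v = 4.5300 m/s.

4.53 m/s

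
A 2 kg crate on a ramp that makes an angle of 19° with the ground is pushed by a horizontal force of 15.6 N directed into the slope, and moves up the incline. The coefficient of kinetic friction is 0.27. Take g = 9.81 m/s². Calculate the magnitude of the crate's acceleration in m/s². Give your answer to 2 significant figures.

The horizontal push has components F cos 19° = 15.6 × 0.9455 = 14.750 N up the incline and F sin 19° = 15.6 × 0.3256 = 5.079 N pressing into the surface.
The normal force is therefore N = mg cos 19° + F sin 19° = 18.551 + 5.079 = 23.630 N, and kinetic friction down the slope is μN = 0.27 × 23.630 = 6.380 N.
Along the incline: F cos 19° − mg sin 19° − μN = ma, so 14.750 − 6.388 − 6.380 = 2 a, giving a = 0.9910 m/s².

0.99 m/s²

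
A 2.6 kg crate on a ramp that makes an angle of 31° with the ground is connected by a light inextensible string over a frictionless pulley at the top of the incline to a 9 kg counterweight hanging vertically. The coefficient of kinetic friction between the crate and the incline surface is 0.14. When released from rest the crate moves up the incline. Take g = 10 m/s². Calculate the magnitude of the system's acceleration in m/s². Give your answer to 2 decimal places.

6.34 m/s²

For the crate on the incline: the weight component along the slope is m₁g sin 31° = 2.6 × 10 × 0.5150 = 13.390 N and the normal force is N = m₁g cos 31° = 22.286 N.
Kinetic friction opposes the crate's motion up the incline: f = μN = 0.14 × 22.286 = 3.120 N acting down the slope.
Newton's second law for the crate (up-slope positive): T − 13.390 − 3.120 = 2.6 a. For the hanging counterweight (downward positive): 9 × 10 − T = 9 a.
Adding the two equations eliminates T: 73.490 = 11.6 a, so a = 6.3353 m/s².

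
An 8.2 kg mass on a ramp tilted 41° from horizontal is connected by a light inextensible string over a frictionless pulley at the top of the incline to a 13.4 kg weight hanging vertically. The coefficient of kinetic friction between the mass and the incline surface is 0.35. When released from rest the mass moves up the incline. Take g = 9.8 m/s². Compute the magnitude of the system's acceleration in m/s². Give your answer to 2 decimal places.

2.66 m/s²

For the mass on the incline: the weight component along the slope is m₁g sin 41° = 8.2 × 9.8 × 0.6561 = 52.724 N and the normal force is N = m₁g cos 41° = 60.648 N.
Kinetic friction opposes the mass's motion up the incline: f = μN = 0.35 × 60.648 = 21.227 N acting down the slope.
Newton's second law for the mass (up-slope positive): T − 52.724 − 21.227 = 8.2 a. For the hanging weight (downward positive): 13.4 × 9.8 − T = 13.4 a.
Adding the two equations eliminates T: 57.369 = 21.6 a, so a = 2.6560 m/s².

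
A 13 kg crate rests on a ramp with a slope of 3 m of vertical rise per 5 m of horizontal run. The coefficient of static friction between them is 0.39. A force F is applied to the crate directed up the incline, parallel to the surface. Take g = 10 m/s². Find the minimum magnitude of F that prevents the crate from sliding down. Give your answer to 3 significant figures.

23.4 N

The normal force is N = mg cos 30.96° = 111.474 N. With F at its minimum the crate is on the verge of sliding down, so static friction is at its maximum μ_s N = 0.39 × 111.474 = 43.475 N and acts up the slope.
Equilibrium along the incline: F + μ_s N = mg sin 30.96°, so F = 66.884 − 43.475 = 23.409 N.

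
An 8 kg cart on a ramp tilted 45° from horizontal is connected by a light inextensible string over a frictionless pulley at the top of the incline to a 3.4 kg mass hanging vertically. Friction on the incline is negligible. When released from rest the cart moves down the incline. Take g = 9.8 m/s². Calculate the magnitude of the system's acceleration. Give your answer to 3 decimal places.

For the cart on the incline: the weight component along the slope is m₁g sin 45° = 8 × 9.8 × 0.7071 = 55.437 N and the normal force is N = m₁g cos 45° = 55.437 N.
Newton's second law for the cart (down-slope positive): 55.437 − T = 8 a. For the hanging mass (upward positive): T − 3.4 × 9.8 = 3.4 a.
Adding the two equations eliminates T: 22.117 = 11.4 a, so a = 1.9401 m/s².

1.940 m/s²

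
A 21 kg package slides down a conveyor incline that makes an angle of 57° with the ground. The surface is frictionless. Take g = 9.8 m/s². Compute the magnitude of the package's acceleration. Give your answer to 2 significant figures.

8.2 m/s²

Resolving the weight along the incline: the component pulling the package down the slope is mg sin 57° = 21 × 9.8 × 0.8387 = 172.604 N, and the normal force is N = mg cos 57° = 21 × 9.8 × 0.5446 = 112.079 N.
With no friction the net force along the incline is 172.604 N, so a = g sin 57° = 172.604 / 21 = 8.2192 m/s².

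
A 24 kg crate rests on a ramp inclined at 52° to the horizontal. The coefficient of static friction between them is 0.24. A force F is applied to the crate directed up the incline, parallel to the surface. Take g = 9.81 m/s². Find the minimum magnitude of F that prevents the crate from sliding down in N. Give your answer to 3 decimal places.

150.741 N

The normal force is N = mg cos 52° = 144.951 N. With F at its minimum the crate is on the verge of sliding down, so static friction is at its maximum μ_s N = 0.24 × 144.951 = 34.788 N and acts up the slope.
Equilibrium along the incline: F + μ_s N = mg sin 52°, so F = 185.529 − 34.788 = 150.741 N.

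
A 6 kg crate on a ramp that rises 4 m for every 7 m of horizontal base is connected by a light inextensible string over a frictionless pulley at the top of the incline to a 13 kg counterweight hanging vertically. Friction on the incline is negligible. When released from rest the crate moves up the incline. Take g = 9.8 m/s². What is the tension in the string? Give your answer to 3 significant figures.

60.2 N

For the crate on the incline: the weight component along the slope is m₁g sin 29.74° = 6 × 9.8 × 0.4961 = 29.171 N and the normal force is N = m₁g cos 29.74° = 51.053 N.
Newton's second law for the crate (up-slope positive): T − 29.171 = 6 a. For the hanging counterweight (downward positive): 13 × 9.8 − T = 13 a.
Adding the two equations eliminates T: 98.229 = 19 a, so a = 5.1699 m/s².
Then from the hanging counterweight's equation, T = 13 × (9.8 − 5.1699) = 60.191 N.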